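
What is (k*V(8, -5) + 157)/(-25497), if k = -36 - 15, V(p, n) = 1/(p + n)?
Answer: -140/25497 ≈ -0.0054908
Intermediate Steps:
V(p, n) = 1/(n + p)
k = -51
(k*V(8, -5) + 157)/(-25497) = (-51/(-5 + 8) + 157)/(-25497) = (-51/3 + 157)*(-1/25497) = (-51*⅓ + 157)*(-1/25497) = (-17 + 157)*(-1/25497) = 140*(-1/25497) = -140/25497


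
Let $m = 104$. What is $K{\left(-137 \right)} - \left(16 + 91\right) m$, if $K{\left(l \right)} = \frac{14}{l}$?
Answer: $- \frac{1524550}{137} \approx -11128.0$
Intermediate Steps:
$K{\left(-137 \right)} - \left(16 + 91\right) m = \frac{14}{-137} - \left(16 + 91\right) 104 = 14 \left(- \frac{1}{137}\right) - 107 \cdot 104 = - \frac{14}{137} - 11128 = - \frac{1524550}{137}$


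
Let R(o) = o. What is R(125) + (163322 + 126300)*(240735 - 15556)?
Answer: 65216792463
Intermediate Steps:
R(125) + (163322 + 126300)*(240735 - 15556) = 125 + (163322 + 126300)*(240735 - 15556) = 125 + 289622*225179 = 125 + 65216792338 = 65216792463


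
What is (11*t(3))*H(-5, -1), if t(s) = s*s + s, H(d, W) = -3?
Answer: -396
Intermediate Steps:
t(s) = s + s**2 (t(s) = s**2 + s = s + s**2)
(11*t(3))*H(-5, -1) = (11*(3*(1 + 3)))*(-3) = (11*(3*4))*(-3) = (11*12)*(-3) = 132*(-3) = -396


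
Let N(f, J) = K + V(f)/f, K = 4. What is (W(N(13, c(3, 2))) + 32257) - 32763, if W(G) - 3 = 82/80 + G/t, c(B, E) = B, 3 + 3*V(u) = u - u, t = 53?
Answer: -13832391/27560 ≈ -501.90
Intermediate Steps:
V(u) = -1 (V(u) = -1 + (u - u)/3 = -1 + (⅓)*0 = -1 + 0 = -1)
N(f, J) = 4 - 1/f
W(G) = 161/40 + G/53 (W(G) = 3 + (82/80 + G/53) = 3 + (82*(1/80) + G*(1/53)) = 3 + (41/40 + G/53) = 161/40 + G/53)
(W(N(13, c(3, 2))) + 32257) - 32763 = ((161/40 + (4 - 1/13)/53) + 32257) - 32763 = ((161/40 + (1/53)*(51/13)) + 32257) - 32763 = ((161/40 + 51/689) + 32257) - 32763 = (112969/27560 + 32257) - 32763 = 889115889/27560 - 32763 = -13832391/27560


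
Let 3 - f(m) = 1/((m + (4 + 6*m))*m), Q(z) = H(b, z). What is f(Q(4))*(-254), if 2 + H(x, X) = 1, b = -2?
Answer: -2032/3 ≈ -677.33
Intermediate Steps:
H(x, X) = -1 (H(x, X) = -2 + 1 = -1)
Q(z) = -1
f(m) = 3 - 1/(m*(4 + 7*m)) (f(m) = 3 - 1/((m + (4 + 6*m))*m) = 3 - 1/((4 + 7*m)*m) = 3 - 1/(m*(4 + 7*m)))
f(Q(4))*(-254) = ((-1 + 12*(-1) + 21*(-1)²)/((-1)*(4 + 7*(-1))))*(-254) = -(-1 - 12 + 21*1)/(4 - 7)*(-254) = -1*(-1 - 12 + 21)/(-3)*(-254) = -1*(-⅓)*8*(-254) = (8/3)*(-254) = -2032/3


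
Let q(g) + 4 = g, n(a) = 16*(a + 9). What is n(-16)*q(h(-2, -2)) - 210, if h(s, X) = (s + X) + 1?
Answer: 574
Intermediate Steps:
n(a) = 144 + 16*a (n(a) = 16*(9 + a) = 144 + 16*a)
h(s, X) = 1 + X + s (h(s, X) = (X + s) + 1 = 1 + X + s)
q(g) = -4 + g
n(-16)*q(h(-2, -2)) - 210 = (144 + 16*(-16))*(-4 + (1 - 2 - 2)) - 210 = (144 - 256)*(-4 - 3) - 210 = -112*(-7) - 210 = 784 - 210 = 574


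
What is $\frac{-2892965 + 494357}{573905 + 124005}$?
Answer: $- \frac{1199304}{348955} \approx -3.4368$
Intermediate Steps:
$\frac{-2892965 + 494357}{573905 + 124005} = - \frac{2398608}{697910} = \left(-2398608\right) \frac{1}{697910} = - \frac{1199304}{348955}$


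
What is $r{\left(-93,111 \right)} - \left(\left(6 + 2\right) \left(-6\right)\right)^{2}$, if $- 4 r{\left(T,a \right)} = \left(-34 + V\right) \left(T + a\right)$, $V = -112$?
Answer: $-1647$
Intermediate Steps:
$r{\left(T,a \right)} = \frac{73 T}{2} + \frac{73 a}{2}$ ($r{\left(T,a \right)} = - \frac{\left(-34 - 112\right) \left(T + a\right)}{4} = - \frac{\left(-146\right) \left(T + a\right)}{4} = - \frac{- 146 T - 146 a}{4} = \frac{73 T}{2} + \frac{73 a}{2}$)
$r{\left(-93,111 \right)} - \left(\left(6 + 2\right) \left(-6\right)\right)^{2} = \left(\frac{73}{2} \left(-93\right) + \frac{73}{2} \cdot 111\right) - \left(\left(6 + 2\right) \left(-6\right)\right)^{2} = \left(- \frac{6789}{2} + \frac{8103}{2}\right) - \left(8 \left(-6\right)\right)^{2} = 657 - \left(-48\right)^{2} = 657 - 2304 = -1647$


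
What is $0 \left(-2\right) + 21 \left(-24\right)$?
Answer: $-504$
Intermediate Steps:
$0 \left(-2\right) + 21 \left(-24\right) = 0 - 504 = -504$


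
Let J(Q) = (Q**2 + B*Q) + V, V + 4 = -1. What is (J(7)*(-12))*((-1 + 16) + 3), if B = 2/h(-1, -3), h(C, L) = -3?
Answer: -8496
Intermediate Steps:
V = -5 (V = -4 - 1 = -5)
B = -2/3 (B = 2/(-3) = 2*(-1/3) = -2/3 ≈ -0.66667)
J(Q) = -5 + Q**2 - 2*Q/3 (J(Q) = (Q**2 - 2*Q/3) - 5 = -5 + Q**2 - 2*Q/3)
(J(7)*(-12))*((-1 + 16) + 3) = ((-5 + 7**2 - 2/3*7)*(-12))*((-1 + 16) + 3) = ((-5 + 49 - 14/3)*(-12))*(15 + 3) = ((118/3)*(-12))*18 = -472*18 = -8496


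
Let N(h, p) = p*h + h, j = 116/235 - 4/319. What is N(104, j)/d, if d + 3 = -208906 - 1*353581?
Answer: -5773508/21083531425 ≈ -0.00027384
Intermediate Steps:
j = 36064/74965 (j = 116*(1/235) - 4*1/319 = 116/235 - 4/319 = 36064/74965 ≈ 0.48108)
N(h, p) = h + h*p (N(h, p) = h*p + h = h + h*p)
d = -562490 (d = -3 + (-208906 - 1*353581) = -3 + (-208906 - 353581) = -3 - 562487 = -562490)
N(104, j)/d = (104*(1 + 36064/74965))/(-562490) = (104*(111029/74965))*(-1/562490) = (11547016/74965)*(-1/562490) = -5773508/21083531425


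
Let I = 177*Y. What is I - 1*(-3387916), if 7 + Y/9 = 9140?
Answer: 17936785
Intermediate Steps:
Y = 82197 (Y = -63 + 9*9140 = -63 + 82260 = 82197)
I = 14548869 (I = 177*82197 = 14548869)
I - 1*(-3387916) = 14548869 - 1*(-3387916) = 14548869 + 3387916 = 17936785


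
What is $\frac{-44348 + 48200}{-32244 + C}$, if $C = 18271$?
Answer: $- \frac{3852}{13973} \approx -0.27567$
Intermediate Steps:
$\frac{-44348 + 48200}{-32244 + C} = \frac{-44348 + 48200}{-32244 + 18271} = \frac{3852}{-13973} = 3852 \left(- \frac{1}{13973}\right) = - \frac{3852}{13973}$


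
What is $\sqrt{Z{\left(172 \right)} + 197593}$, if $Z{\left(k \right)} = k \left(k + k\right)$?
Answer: $3 \sqrt{28529} \approx 506.72$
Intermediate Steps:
$Z{\left(k \right)} = 2 k^{2}$ ($Z{\left(k \right)} = k 2 k = 2 k^{2}$)
$\sqrt{Z{\left(172 \right)} + 197593} = \sqrt{2 \cdot 172^{2} + 197593} = \sqrt{2 \cdot 29584 + 197593} = \sqrt{59168 + 197593} = \sqrt{256761} = 3 \sqrt{28529}$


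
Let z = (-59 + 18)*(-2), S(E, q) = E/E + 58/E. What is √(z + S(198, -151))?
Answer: √90706/33 ≈ 9.1265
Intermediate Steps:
S(E, q) = 1 + 58/E
z = 82 (z = -41*(-2) = 82)
√(z + S(198, -151)) = √(82 + (58 + 198)/198) = √(82 + (1/198)*256) = √(82 + 128/99) = √(8246/99) = √90706/33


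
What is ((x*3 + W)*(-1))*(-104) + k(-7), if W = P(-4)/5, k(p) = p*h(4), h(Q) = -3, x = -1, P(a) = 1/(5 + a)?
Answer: -1351/5 ≈ -270.20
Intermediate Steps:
k(p) = -3*p (k(p) = p*(-3) = -3*p)
W = 1/5 (W = 1/((5 - 4)*5) = (1/5)/1 = 1*(1/5) = 1/5 ≈ 0.20000)
((x*3 + W)*(-1))*(-104) + k(-7) = ((-1*3 + 1/5)*(-1))*(-104) - 3*(-7) = ((-3 + 1/5)*(-1))*(-104) + 21 = -14/5*(-1)*(-104) + 21 = (14/5)*(-104) + 21 = -1456/5 + 21 = -1351/5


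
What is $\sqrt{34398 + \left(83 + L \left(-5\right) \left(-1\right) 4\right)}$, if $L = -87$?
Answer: $\sqrt{32741} \approx 180.94$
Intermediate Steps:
$\sqrt{34398 + \left(83 + L \left(-5\right) \left(-1\right) 4\right)} = \sqrt{34398 + \left(83 - 87 \left(-5\right) \left(-1\right) 4\right)} = \sqrt{34398 + \left(83 - 87 \cdot 5 \cdot 4\right)} = \sqrt{34398 + \left(83 - 1740\right)} = \sqrt{34398 - 1657} = \sqrt{32741}$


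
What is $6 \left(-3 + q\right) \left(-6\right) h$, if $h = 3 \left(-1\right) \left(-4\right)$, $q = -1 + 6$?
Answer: $-864$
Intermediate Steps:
$q = 5$
$h = 12$ ($h = \left(-3\right) \left(-4\right) = 12$)
$6 \left(-3 + q\right) \left(-6\right) h = 6 \left(-3 + 5\right) \left(-6\right) 12 = 6 \cdot 2 \left(-6\right) 12 = 12 \left(-6\right) 12 = \left(-72\right) 12 = -864$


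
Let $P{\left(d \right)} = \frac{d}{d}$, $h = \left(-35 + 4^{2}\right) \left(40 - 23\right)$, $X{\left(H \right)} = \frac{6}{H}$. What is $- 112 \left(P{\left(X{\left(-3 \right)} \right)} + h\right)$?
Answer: $36064$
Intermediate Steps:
$h = -323$ ($h = \left(-35 + 16\right) 17 = \left(-19\right) 17 = -323$)
$P{\left(d \right)} = 1$
$- 112 \left(P{\left(X{\left(-3 \right)} \right)} + h\right) = - 112 \left(1 - 323\right) = \left(-112\right) \left(-322\right) = 36064$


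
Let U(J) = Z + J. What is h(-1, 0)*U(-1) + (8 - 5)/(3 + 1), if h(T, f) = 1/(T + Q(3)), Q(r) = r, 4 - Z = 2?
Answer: 5/4 ≈ 1.2500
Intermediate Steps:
Z = 2 (Z = 4 - 1*2 = 4 - 2 = 2)
h(T, f) = 1/(3 + T) (h(T, f) = 1/(T + 3) = 1/(3 + T))
U(J) = 2 + J
h(-1, 0)*U(-1) + (8 - 5)/(3 + 1) = (2 - 1)/(3 - 1) + (8 - 5)/(3 + 1) = 1/2 + 3/4 = (½)*1 + 3*(¼) = ½ + ¾ = 5/4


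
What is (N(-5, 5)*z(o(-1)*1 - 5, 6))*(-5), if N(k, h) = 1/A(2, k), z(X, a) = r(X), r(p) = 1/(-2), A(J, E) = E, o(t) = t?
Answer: -½ ≈ -0.50000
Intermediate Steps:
r(p) = -½
z(X, a) = -½
N(k, h) = 1/k
(N(-5, 5)*z(o(-1)*1 - 5, 6))*(-5) = (-½/(-5))*(-5) = -⅕*(-½)*(-5) = (⅒)*(-5) = -½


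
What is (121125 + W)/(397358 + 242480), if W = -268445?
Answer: -73660/319919 ≈ -0.23025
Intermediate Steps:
(121125 + W)/(397358 + 242480) = (121125 - 268445)/(397358 + 242480) = -147320/639838 = -147320*1/639838 = -73660/319919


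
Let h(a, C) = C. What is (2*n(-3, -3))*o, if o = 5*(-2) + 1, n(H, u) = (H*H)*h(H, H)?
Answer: 486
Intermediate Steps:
n(H, u) = H³ (n(H, u) = (H*H)*H = H²*H = H³)
o = -9 (o = -10 + 1 = -9)
(2*n(-3, -3))*o = (2*(-3)³)*(-9) = (2*(-27))*(-9) = -54*(-9) = 486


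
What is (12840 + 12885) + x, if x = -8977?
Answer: 16748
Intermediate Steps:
(12840 + 12885) + x = (12840 + 12885) - 8977 = 25725 - 8977 = 16748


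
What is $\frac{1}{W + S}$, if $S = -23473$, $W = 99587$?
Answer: $\frac{1}{76114} \approx 1.3138 \cdot 10^{-5}$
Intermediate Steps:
$\frac{1}{W + S} = \frac{1}{99587 - 23473} = \frac{1}{76114}$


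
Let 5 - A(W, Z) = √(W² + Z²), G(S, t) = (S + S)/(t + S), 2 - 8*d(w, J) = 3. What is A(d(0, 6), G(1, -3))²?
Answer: (40 - √65)²/64 ≈ 15.938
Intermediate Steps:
d(w, J) = -⅛ (d(w, J) = ¼ - ⅛*3 = ¼ - 3/8 = -⅛)
G(S, t) = 2*S/(S + t) (G(S, t) = (2*S)/(S + t) = 2*S/(S + t))
A(W, Z) = 5 - √(W² + Z²)
A(d(0, 6), G(1, -3))² = (5 - √((-⅛)² + (2*1/(1 - 3))²))² = (5 - √(1/64 + (2*1/(-2))²))² = (5 - √(1/64 + (2*1*(-½))²))² = (5 - √(1/64 + (-1)²))² = (5 - √(1/64 + 1))² = (5 - √(65/64))² = (5 - √65/8)²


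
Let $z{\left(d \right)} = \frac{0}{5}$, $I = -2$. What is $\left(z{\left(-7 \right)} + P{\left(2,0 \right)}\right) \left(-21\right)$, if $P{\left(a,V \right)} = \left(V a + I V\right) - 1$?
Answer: $21$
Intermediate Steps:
$z{\left(d \right)} = 0$ ($z{\left(d \right)} = 0 \cdot \frac{1}{5} = 0$)
$P{\left(a,V \right)} = -1 - 2 V + V a$ ($P{\left(a,V \right)} = \left(V a - 2 V\right) - 1 = \left(- 2 V + V a\right) - 1 = -1 - 2 V + V a$)
$\left(z{\left(-7 \right)} + P{\left(2,0 \right)}\right) \left(-21\right) = \left(0 - 1\right) \left(-21\right) = \left(-1\right) \left(-21\right) = 21$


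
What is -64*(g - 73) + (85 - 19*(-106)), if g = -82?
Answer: 12019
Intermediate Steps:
-64*(g - 73) + (85 - 19*(-106)) = -64*(-82 - 73) + (85 - 19*(-106)) = -64*(-155) + (85 + 2014) = 9920 + 2099 = 12019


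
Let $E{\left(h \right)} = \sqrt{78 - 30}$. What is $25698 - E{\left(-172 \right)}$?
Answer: $25698 - 4 \sqrt{3} \approx 25691.0$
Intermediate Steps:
$E{\left(h \right)} = 4 \sqrt{3}$ ($E{\left(h \right)} = \sqrt{48} = 4 \sqrt{3}$)
$25698 - E{\left(-172 \right)} = 25698 - 4 \sqrt{3}$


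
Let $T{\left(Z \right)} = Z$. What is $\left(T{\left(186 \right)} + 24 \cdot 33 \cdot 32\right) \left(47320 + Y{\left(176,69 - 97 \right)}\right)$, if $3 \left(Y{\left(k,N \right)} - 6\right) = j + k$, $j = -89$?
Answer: $1208973150$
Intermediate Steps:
$Y{\left(k,N \right)} = - \frac{71}{3} + \frac{k}{3}$ ($Y{\left(k,N \right)} = 6 + \frac{-89 + k}{3} = 6 + \left(- \frac{89}{3} + \frac{k}{3}\right) = - \frac{71}{3} + \frac{k}{3}$)
$\left(T{\left(186 \right)} + 24 \cdot 33 \cdot 32\right) \left(47320 + Y{\left(176,69 - 97 \right)}\right) = \left(186 + 24 \cdot 33 \cdot 32\right) \left(47320 + \left(- \frac{71}{3} + \frac{1}{3} \cdot 176\right)\right) = \left(186 + 792 \cdot 32\right) \left(47320 + \left(- \frac{71}{3} + \frac{176}{3}\right)\right) = \left(186 + 25344\right) \left(47320 + 35\right) = 25530 \cdot 47355 = 1208973150$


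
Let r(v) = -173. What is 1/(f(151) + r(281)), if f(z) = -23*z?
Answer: -1/3646 ≈ -0.00027427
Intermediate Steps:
1/(f(151) + r(281)) = 1/(-23*151 - 173) = 1/(-3473 - 173) = 1/(-3646) = -1/3646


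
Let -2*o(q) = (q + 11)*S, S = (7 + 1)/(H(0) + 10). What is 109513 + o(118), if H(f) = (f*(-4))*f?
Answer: 547307/5 ≈ 1.0946e+5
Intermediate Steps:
H(f) = -4*f**2 (H(f) = (-4*f)*f = -4*f**2)
S = 4/5 (S = (7 + 1)/(-4*0**2 + 10) = 8/(-4*0 + 10) = 8/(0 + 10) = 8/10 = 8*(1/10) = 4/5 ≈ 0.80000)
o(q) = -22/5 - 2*q/5 (o(q) = -(q + 11)*4/(2*5) = -(11 + q)*4/(2*5) = -(44/5 + 4*q/5)/2 = -22/5 - 2*q/5)
109513 + o(118) = 109513 + (-22/5 - 2/5*118) = 109513 + (-22/5 - 236/5) = 109513 - 258/5 = 547307/5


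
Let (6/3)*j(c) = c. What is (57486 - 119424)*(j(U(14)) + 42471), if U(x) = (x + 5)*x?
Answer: -2638806552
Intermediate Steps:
U(x) = x*(5 + x) (U(x) = (5 + x)*x = x*(5 + x))
j(c) = c/2
(57486 - 119424)*(j(U(14)) + 42471) = (57486 - 119424)*((14*(5 + 14))/2 + 42471) = -61938*((14*19)/2 + 42471) = -61938*((1/2)*266 + 42471) = -61938*(133 + 42471) = -61938*42604 = -2638806552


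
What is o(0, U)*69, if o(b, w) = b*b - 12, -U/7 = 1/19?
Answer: -828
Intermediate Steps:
U = -7/19 ≈ -0.36842
o(b, w) = -12 + b**2 (o(b, w) = b**2 - 12 = -12 + b**2)
o(0, U)*69 = (-12 + 0**2)*69 = (-12 + 0)*69 = -12*69 = -828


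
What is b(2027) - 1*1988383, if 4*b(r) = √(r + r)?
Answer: -1988383 + √4054/4 ≈ -1.9884e+6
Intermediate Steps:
b(r) = √2*√r/4 (b(r) = √(r + r)/4 = √(2*r)/4 = (√2*√r)/4 = √2*√r/4)
b(2027) - 1*1988383 = √2*√2027/4 - 1*1988383 = √4054/4 - 1988383 = -1988383 + √4054/4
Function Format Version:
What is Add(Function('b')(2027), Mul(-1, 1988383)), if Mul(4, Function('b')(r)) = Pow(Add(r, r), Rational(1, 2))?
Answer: Add(-1988383, Mul(Rational(1, 4), Pow(4054, Rational(1, 2)))) ≈ -1.9884e+6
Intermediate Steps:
Function('b')(r) = Mul(Rational(1, 4), Pow(2, Rational(1, 2)), Pow(r, Rational(1, 2))) (Function('b')(r) = Mul(Rational(1, 4), Pow(Add(r, r), Rational(1, 2))) = Mul(Rational(1, 4), Pow(Mul(2, r), Rational(1, 2))) = Mul(Rational(1, 4), Mul(Pow(2, Rational(1, 2)), Pow(r, Rational(1, 2)))) = Mul(Rational(1, 4), Pow(2, Rational(1, 2)), Pow(r, Rational(1, 2))))
Add(Function('b')(2027), Mul(-1, 1988383)) = Add(Mul(Rational(1, 4), Pow(2, Rational(1, 2)), Pow(2027, Rational(1, 2))), Mul(-1, 1988383)) = Add(Mul(Rational(1, 4), Pow(4054, Rational(1, 2))), -1988383) = Add(-1988383, Mul(Rational(1, 4), Pow(4054, Rational(1, 2))))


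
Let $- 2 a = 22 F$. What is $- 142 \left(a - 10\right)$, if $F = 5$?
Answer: $9230$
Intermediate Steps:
$a = -55$ ($a = - \frac{22 \cdot 5}{2} = \left(- \frac{1}{2}\right) 110 = -55$)
$- 142 \left(a - 10\right) = - 142 \left(-55 - 10\right) = \left(-142\right) \left(-65\right) = 9230$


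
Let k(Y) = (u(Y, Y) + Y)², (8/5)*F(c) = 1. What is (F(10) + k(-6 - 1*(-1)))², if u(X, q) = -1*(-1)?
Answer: 17689/64 ≈ 276.39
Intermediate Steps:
F(c) = 5/8 (F(c) = (5/8)*1 = 5/8)
u(X, q) = 1
k(Y) = (1 + Y)²
(F(10) + k(-6 - 1*(-1)))² = (5/8 + (1 + (-6 - 1*(-1)))²)² = (5/8 + (1 + (-6 + 1))²)² = (5/8 + (1 - 5)²)² = (5/8 + (-4)²)² = (5/8 + 16)² = (133/8)² = 17689/64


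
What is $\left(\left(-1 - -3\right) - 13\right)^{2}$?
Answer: $121$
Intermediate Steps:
$\left(\left(-1 - -3\right) - 13\right)^{2} = \left(\left(-1 + 3\right) - 13\right)^{2} = \left(2 - 13\right)^{2} = \left(-11\right)^{2} = 121$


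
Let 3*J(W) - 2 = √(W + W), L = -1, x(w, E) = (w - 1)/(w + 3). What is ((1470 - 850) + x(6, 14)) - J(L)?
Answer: 5579/9 - I*√2/3 ≈ 619.89 - 0.4714*I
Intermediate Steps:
x(w, E) = (-1 + w)/(3 + w)
J(W) = ⅔ + √2*√W/3 (J(W) = ⅔ + √(W + W)/3 = ⅔ + √(2*W)/3 = ⅔ + (√2*√W)/3 = ⅔ + √2*√W/3)
((1470 - 850) + x(6, 14)) - J(L) = ((1470 - 850) + (-1 + 6)/(3 + 6)) - (⅔ + √2*√(-1)/3) = (620 + 5/9) - (⅔ + √2*I/3) = (620 + (⅑)*5) - (⅔ + I*√2/3) = (620 + 5/9) + (-⅔ - I*√2/3) = 5585/9 + (-⅔ - I*√2/3) = 5579/9 - I*√2/3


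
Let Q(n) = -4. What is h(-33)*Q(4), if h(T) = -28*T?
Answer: -3696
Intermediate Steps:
h(-33)*Q(4) = -28*(-33)*(-4) = 924*(-4) = -3696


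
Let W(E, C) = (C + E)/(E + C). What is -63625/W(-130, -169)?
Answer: -63625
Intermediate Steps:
W(E, C) = 1 (W(E, C) = (C + E)/(C + E) = 1)
-63625/W(-130, -169) = -63625/1 = -63625*1 = -63625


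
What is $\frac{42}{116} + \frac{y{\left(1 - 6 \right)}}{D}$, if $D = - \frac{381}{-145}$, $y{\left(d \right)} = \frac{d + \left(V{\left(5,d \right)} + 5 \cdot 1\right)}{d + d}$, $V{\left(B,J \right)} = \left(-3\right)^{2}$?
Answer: $\frac{72}{3683} \approx 0.019549$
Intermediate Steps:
$V{\left(B,J \right)} = 9$
$y{\left(d \right)} = \frac{14 + d}{2 d}$ ($y{\left(d \right)} = \frac{d + \left(9 + 5 \cdot 1\right)}{d + d} = \frac{d + \left(9 + 5\right)}{2 d} = \left(d + 14\right) \frac{1}{2 d} = \left(14 + d\right) \frac{1}{2 d} = \frac{14 + d}{2 d}$)
$D = \frac{381}{145}$ ($D = \left(-381\right) \left(- \frac{1}{145}\right) = \frac{381}{145} \approx 2.6276$)
$\frac{42}{116} + \frac{y{\left(1 - 6 \right)}}{D} = \frac{42}{116} + \frac{\frac{1}{2} \frac{1}{1 - 6} \left(14 + \left(1 - 6\right)\right)}{\frac{381}{145}} = 42 \cdot \frac{1}{116} + \frac{14 - 5}{2 \left(-5\right)} \frac{145}{381} = \frac{21}{58} + \frac{1}{2} \left(- \frac{1}{5}\right) 9 \cdot \frac{145}{381} = \frac{21}{58} - \frac{87}{254} = \frac{72}{3683}$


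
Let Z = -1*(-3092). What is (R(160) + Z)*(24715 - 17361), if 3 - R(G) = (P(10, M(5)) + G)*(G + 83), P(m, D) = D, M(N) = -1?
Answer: -261375868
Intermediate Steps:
Z = 3092
R(G) = 3 - (-1 + G)*(83 + G) (R(G) = 3 - (-1 + G)*(G + 83) = 3 - (-1 + G)*(83 + G))
(R(160) + Z)*(24715 - 17361) = ((86 - 1*160² - 82*160) + 3092)*(24715 - 17361) = ((86 - 1*25600 - 13120) + 3092)*7354 = ((86 - 25600 - 13120) + 3092)*7354 = (-38634 + 3092)*7354 = -35542*7354 = -261375868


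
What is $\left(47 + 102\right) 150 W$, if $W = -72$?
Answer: $-1609200$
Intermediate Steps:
$\left(47 + 102\right) 150 W = \left(47 + 102\right) 150 \left(-72\right) = 149 \cdot 150 \left(-72\right) = 22350 \left(-72\right) = -1609200$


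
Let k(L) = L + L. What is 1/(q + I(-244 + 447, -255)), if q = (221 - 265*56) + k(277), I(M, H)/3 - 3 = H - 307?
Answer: -1/15742 ≈ -6.3524e-5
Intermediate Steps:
k(L) = 2*L
I(M, H) = -912 + 3*H (I(M, H) = 9 + 3*(H - 307) = 9 + 3*(-307 + H) = 9 + (-921 + 3*H) = -912 + 3*H)
q = -14065 (q = (221 - 265*56) + 2*277 = (221 - 14840) + 554 = -14619 + 554 = -14065)
1/(q + I(-244 + 447, -255)) = 1/(-14065 + (-912 + 3*(-255))) = 1/(-14065 + (-912 - 765)) = 1/(-14065 - 1677) = 1/(-15742) = -1/15742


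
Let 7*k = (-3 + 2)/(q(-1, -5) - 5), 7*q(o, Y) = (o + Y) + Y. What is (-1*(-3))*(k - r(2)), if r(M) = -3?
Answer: 417/46 ≈ 9.0652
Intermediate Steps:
q(o, Y) = o/7 + 2*Y/7 (q(o, Y) = ((o + Y) + Y)/7 = ((Y + o) + Y)/7 = (o + 2*Y)/7 = o/7 + 2*Y/7)
k = 1/46 (k = ((-3 + 2)/(((1/7)*(-1) + (2/7)*(-5)) - 5))/7 = (-1/((-1/7 - 10/7) - 5))/7 = (-1/(-11/7 - 5))/7 = (-1/(-46/7))/7 = (-1*(-7/46))/7 = (1/7)*(7/46) = 1/46 ≈ 0.021739)
(-1*(-3))*(k - r(2)) = (-1*(-3))*(1/46 - 1*(-3)) = 3*(1/46 + 3) = 3*(139/46) = 417/46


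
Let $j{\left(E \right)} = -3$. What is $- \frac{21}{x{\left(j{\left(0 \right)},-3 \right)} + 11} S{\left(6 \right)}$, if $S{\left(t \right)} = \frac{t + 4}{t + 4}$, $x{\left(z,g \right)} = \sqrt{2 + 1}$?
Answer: $- \frac{231}{118} + \frac{21 \sqrt{3}}{118} \approx -1.6494$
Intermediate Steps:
$x{\left(z,g \right)} = \sqrt{3}$
$S{\left(t \right)} = 1$ ($S{\left(t \right)} = \frac{4 + t}{4 + t} = 1$)
$- \frac{21}{x{\left(j{\left(0 \right)},-3 \right)} + 11} S{\left(6 \right)} = - \frac{21}{\sqrt{3} + 11} \cdot 1 = - \frac{21}{11 + \sqrt{3}} \cdot 1 = - \frac{21}{11 + \sqrt{3}}$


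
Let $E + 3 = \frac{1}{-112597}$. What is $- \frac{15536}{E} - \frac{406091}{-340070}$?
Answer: $\frac{18594500095641}{3589778920} \approx 5179.8$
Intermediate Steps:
$E = - \frac{337792}{112597}$ ($E = -3 + \frac{1}{-112597} = -3 - \frac{1}{112597} = - \frac{337792}{112597} \approx -3.0$)
$- \frac{15536}{E} - \frac{406091}{-340070} = - \frac{15536}{- \frac{337792}{112597}} - \frac{406091}{-340070} = \left(-15536\right) \left(- \frac{112597}{337792}\right) - - \frac{406091}{340070} = \frac{109331687}{21112} + \frac{406091}{340070} = \frac{18594500095641}{3589778920}$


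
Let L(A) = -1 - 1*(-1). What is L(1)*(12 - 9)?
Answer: 0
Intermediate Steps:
L(A) = 0 (L(A) = -1 + 1 = 0)
L(1)*(12 - 9) = 0*(12 - 9) = 0*3 = 0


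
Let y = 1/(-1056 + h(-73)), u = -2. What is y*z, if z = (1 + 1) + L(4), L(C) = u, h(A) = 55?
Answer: 0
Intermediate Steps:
L(C) = -2
y = -1/1001 (y = 1/(-1056 + 55) = 1/(-1001) = -1/1001 ≈ -0.00099900)
z = 0 (z = (1 + 1) - 2 = 2 - 2 = 0)
y*z = -1/1001*0 = 0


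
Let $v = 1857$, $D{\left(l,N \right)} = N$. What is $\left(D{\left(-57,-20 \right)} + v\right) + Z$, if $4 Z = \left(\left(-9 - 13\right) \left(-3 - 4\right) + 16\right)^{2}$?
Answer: $9062$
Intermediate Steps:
$Z = 7225$ ($Z = \frac{\left(\left(-9 - 13\right) \left(-3 - 4\right) + 16\right)^{2}}{4} = \frac{\left(\left(-22\right) \left(-7\right) + 16\right)^{2}}{4} = \frac{\left(154 + 16\right)^{2}}{4} = \frac{170^{2}}{4} = \frac{1}{4} \cdot 28900 = 7225$)
$\left(D{\left(-57,-20 \right)} + v\right) + Z = \left(-20 + 1857\right) + 7225 = 1837 + 7225 = 9062$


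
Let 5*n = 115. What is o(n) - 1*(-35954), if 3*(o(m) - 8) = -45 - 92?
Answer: 107749/3 ≈ 35916.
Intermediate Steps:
n = 23 (n = (⅕)*115 = 23)
o(m) = -113/3 (o(m) = 8 + (-45 - 92)/3 = 8 + (⅓)*(-137) = 8 - 137/3 = -113/3)
o(n) - 1*(-35954) = -113/3 - 1*(-35954) = -113/3 + 35954 = 107749/3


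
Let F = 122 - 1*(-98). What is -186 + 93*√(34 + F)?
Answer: -186 + 93*√254 ≈ 1296.2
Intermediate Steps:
F = 220 (F = 122 + 98 = 220)
-186 + 93*√(34 + F) = -186 + 93*√(34 + 220) = -186 + 93*√254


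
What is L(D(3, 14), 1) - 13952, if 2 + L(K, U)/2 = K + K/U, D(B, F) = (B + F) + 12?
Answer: -13840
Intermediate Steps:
D(B, F) = 12 + B + F
L(K, U) = -4 + 2*K + 2*K/U (L(K, U) = -4 + 2*(K + K/U) = -4 + (2*K + 2*K/U) = -4 + 2*K + 2*K/U)
L(D(3, 14), 1) - 13952 = (-4 + 2*(12 + 3 + 14) + 2*(12 + 3 + 14)/1) - 13952 = (-4 + 2*29 + 2*29*1) - 13952 = (-4 + 58 + 58) - 13952 = 112 - 13952 = -13840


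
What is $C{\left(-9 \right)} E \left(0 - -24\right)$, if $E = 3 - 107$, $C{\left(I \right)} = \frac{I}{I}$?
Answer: $-2496$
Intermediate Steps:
$C{\left(I \right)} = 1$
$E = -104$
$C{\left(-9 \right)} E \left(0 - -24\right) = 1 \left(-104\right) \left(0 - -24\right) = - 104 \left(0 + 24\right) = \left(-104\right) 24 = -2496$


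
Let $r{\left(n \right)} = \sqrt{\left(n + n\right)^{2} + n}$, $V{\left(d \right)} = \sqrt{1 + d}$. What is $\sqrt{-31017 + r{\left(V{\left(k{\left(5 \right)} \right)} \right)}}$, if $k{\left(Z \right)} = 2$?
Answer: $\sqrt{-31017 + \sqrt[4]{3} \sqrt{1 + 4 \sqrt{3}}} \approx 176.11 i$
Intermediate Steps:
$r{\left(n \right)} = \sqrt{n + 4 n^{2}}$ ($r{\left(n \right)} = \sqrt{\left(2 n\right)^{2} + n} = \sqrt{4 n^{2} + n} = \sqrt{n + 4 n^{2}}$)
$\sqrt{-31017 + r{\left(V{\left(k{\left(5 \right)} \right)} \right)}} = \sqrt{-31017 + \sqrt{\sqrt{1 + 2} \left(1 + 4 \sqrt{1 + 2}\right)}} = \sqrt{-31017 + \sqrt{\sqrt{3} \left(1 + 4 \sqrt{3}\right)}} = \sqrt{-31017 + \sqrt[4]{3} \sqrt{1 + 4 \sqrt{3}}}$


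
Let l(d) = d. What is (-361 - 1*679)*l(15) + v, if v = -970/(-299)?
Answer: -4663430/299 ≈ -15597.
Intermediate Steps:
v = 970/299 (v = -970*(-1/299) = 970/299 ≈ 3.2441)
(-361 - 1*679)*l(15) + v = (-361 - 1*679)*15 + 970/299 = (-361 - 679)*15 + 970/299 = -1040*15 + 970/299 = -15600 + 970/299 = -4663430/299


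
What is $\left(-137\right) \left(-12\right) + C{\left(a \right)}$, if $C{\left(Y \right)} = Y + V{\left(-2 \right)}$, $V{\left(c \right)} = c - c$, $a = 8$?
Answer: $1652$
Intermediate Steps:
$V{\left(c \right)} = 0$
$C{\left(Y \right)} = Y$ ($C{\left(Y \right)} = Y + 0 = Y$)
$\left(-137\right) \left(-12\right) + C{\left(a \right)} = \left(-137\right) \left(-12\right) + 8 = 1644 + 8 = 1652$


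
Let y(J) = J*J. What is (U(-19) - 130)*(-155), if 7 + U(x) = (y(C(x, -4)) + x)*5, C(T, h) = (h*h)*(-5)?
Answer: -4924040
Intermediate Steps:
C(T, h) = -5*h**2 (C(T, h) = h**2*(-5) = -5*h**2)
y(J) = J**2
U(x) = 31993 + 5*x (U(x) = -7 + ((-5*(-4)**2)**2 + x)*5 = -7 + ((-5*16)**2 + x)*5 = -7 + ((-80)**2 + x)*5 = -7 + (6400 + x)*5 = -7 + (32000 + 5*x) = 31993 + 5*x)
(U(-19) - 130)*(-155) = ((31993 + 5*(-19)) - 130)*(-155) = ((31993 - 95) - 130)*(-155) = (31898 - 130)*(-155) = 31768*(-155) = -4924040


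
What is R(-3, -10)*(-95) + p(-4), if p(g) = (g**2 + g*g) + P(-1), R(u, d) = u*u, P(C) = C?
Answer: -824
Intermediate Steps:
R(u, d) = u**2
p(g) = -1 + 2*g**2 (p(g) = (g**2 + g*g) - 1 = (g**2 + g**2) - 1 = 2*g**2 - 1 = -1 + 2*g**2)
R(-3, -10)*(-95) + p(-4) = (-3)**2*(-95) + (-1 + 2*(-4)**2) = 9*(-95) + (-1 + 2*16) = -855 + (-1 + 32) = -855 + 31 = -824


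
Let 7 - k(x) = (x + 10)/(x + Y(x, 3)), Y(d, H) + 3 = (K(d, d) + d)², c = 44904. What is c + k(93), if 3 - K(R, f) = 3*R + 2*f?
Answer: 6119168558/136251 ≈ 44911.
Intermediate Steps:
K(R, f) = 3 - 3*R - 2*f (K(R, f) = 3 - (3*R + 2*f) = 3 - (2*f + 3*R) = 3 + (-3*R - 2*f) = 3 - 3*R - 2*f)
Y(d, H) = -3 + (3 - 4*d)² (Y(d, H) = -3 + ((3 - 3*d - 2*d) + d)² = -3 + ((3 - 5*d) + d)² = -3 + (3 - 4*d)²)
k(x) = 7 - (10 + x)/(-3 + x + (-3 + 4*x)²) (k(x) = 7 - (x + 10)/(x + (-3 + (-3 + 4*x)²)) = 7 - (10 + x)/(-3 + x + (-3 + 4*x)²))
c + k(93) = 44904 + 2*(16 - 81*93 + 56*93²)/(6 - 23*93 + 16*93²) = 44904 + 2*(16 - 7533 + 56*8649)/(6 - 2139 + 16*8649) = 44904 + 2*(16 - 7533 + 484344)/(6 - 2139 + 138384) = 44904 + 2*476827/136251 = 44904 + 2*(1/136251)*476827 = 44904 + 953654/136251 = 6119168558/136251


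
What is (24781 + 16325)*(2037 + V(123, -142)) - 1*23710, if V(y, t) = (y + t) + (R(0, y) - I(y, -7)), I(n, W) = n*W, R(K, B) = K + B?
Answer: 123376502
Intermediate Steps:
R(K, B) = B + K
I(n, W) = W*n
V(y, t) = t + 9*y (V(y, t) = (y + t) + ((y + 0) - (-7)*y) = (t + y) + (y + 7*y) = (t + y) + 8*y = t + 9*y)
(24781 + 16325)*(2037 + V(123, -142)) - 1*23710 = (24781 + 16325)*(2037 + (-142 + 9*123)) - 1*23710 = 41106*(2037 + (-142 + 1107)) - 23710 = 41106*(2037 + 965) - 23710 = 41106*3002 - 23710 = 123400212 - 23710 = 123376502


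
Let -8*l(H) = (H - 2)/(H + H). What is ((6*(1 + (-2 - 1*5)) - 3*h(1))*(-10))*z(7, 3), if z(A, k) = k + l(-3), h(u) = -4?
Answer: 695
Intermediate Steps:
l(H) = -(-2 + H)/(16*H) (l(H) = -(H - 2)/(8*(H + H)) = -(-2 + H)/(8*(2*H)) = -(-2 + H)*1/(2*H)/8 = -(-2 + H)/(16*H))
z(A, k) = -5/48 + k (z(A, k) = k + (1/16)*(2 - 1*(-3))/(-3) = k + (1/16)*(-⅓)*(2 + 3) = k + (1/16)*(-⅓)*5 = k - 5/48 = -5/48 + k)
((6*(1 + (-2 - 1*5)) - 3*h(1))*(-10))*z(7, 3) = ((6*(1 + (-2 - 1*5)) - 3*(-4))*(-10))*(-5/48 + 3) = ((6*(1 + (-2 - 5)) + 12)*(-10))*(139/48) = ((6*(1 - 7) + 12)*(-10))*(139/48) = ((6*(-6) + 12)*(-10))*(139/48) = ((-36 + 12)*(-10))*(139/48) = -24*(-10)*(139/48) = 240*(139/48) = 695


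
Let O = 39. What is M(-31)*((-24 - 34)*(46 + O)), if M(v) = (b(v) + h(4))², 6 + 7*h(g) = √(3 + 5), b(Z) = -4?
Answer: -5738520/49 + 670480*√2/49 ≈ -97762.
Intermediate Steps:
h(g) = -6/7 + 2*√2/7 (h(g) = -6/7 + √(3 + 5)/7 = -6/7 + √8/7 = -6/7 + (2*√2)/7 = -6/7 + 2*√2/7)
M(v) = (-34/7 + 2*√2/7)² (M(v) = (-4 + (-6/7 + 2*√2/7))² = (-34/7 + 2*√2/7)²)
M(-31)*((-24 - 34)*(46 + O)) = (1164/49 - 136*√2/49)*((-24 - 34)*(46 + 39)) = (1164/49 - 136*√2/49)*(-58*85) = (1164/49 - 136*√2/49)*(-4930) = -5738520/49 + 670480*√2/49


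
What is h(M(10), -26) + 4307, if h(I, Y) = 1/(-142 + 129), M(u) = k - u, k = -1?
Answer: 55990/13 ≈ 4306.9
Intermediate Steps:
M(u) = -1 - u
h(I, Y) = -1/13 (h(I, Y) = 1/(-13) = -1/13)
h(M(10), -26) + 4307 = -1/13 + 4307 = 55990/13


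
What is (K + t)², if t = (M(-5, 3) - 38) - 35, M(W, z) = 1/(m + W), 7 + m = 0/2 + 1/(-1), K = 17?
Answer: 531441/169 ≈ 3144.6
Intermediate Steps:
m = -8 (m = -7 + (0/2 + 1/(-1)) = -7 + (0*(½) + 1*(-1)) = -7 + (0 - 1) = -7 - 1 = -8)
M(W, z) = 1/(-8 + W)
t = -950/13 (t = (1/(-8 - 5) - 38) - 35 = (1/(-13) - 38) - 35 = (-1/13 - 38) - 35 = -495/13 - 35 = -950/13 ≈ -73.077)
(K + t)² = (17 - 950/13)² = (-729/13)² = 531441/169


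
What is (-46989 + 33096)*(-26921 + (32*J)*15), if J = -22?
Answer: 520723533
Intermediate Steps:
(-46989 + 33096)*(-26921 + (32*J)*15) = (-46989 + 33096)*(-26921 + (32*(-22))*15) = -13893*(-26921 - 704*15) = -13893*(-26921 - 10560) = -13893*(-37481) = 520723533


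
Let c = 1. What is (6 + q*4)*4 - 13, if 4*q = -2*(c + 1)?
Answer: -5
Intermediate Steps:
q = -1 (q = (-2*(1 + 1))/4 = (-2*2)/4 = (¼)*(-4) = -1)
(6 + q*4)*4 - 13 = (6 - 1*4)*4 - 13 = (6 - 4)*4 - 13 = 2*4 - 13 = 8 - 13 = -5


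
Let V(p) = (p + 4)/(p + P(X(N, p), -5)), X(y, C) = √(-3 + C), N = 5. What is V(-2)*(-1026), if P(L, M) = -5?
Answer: 2052/7 ≈ 293.14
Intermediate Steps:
V(p) = (4 + p)/(-5 + p) (V(p) = (p + 4)/(p - 5) = (4 + p)/(-5 + p))
V(-2)*(-1026) = ((4 - 2)/(-5 - 2))*(-1026) = (2/(-7))*(-1026) = -⅐*2*(-1026) = -2/7*(-1026) = 2052/7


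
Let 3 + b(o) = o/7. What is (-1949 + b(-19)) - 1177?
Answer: -21922/7 ≈ -3131.7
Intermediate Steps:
b(o) = -3 + o/7
(-1949 + b(-19)) - 1177 = (-1949 + (-3 + (1/7)*(-19))) - 1177 = (-1949 + (-3 - 19/7)) - 1177 = (-1949 - 40/7) - 1177 = -13683/7 - 1177 = -21922/7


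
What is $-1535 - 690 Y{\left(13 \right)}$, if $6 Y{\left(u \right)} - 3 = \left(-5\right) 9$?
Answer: $3295$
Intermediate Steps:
$Y{\left(u \right)} = -7$ ($Y{\left(u \right)} = \frac{1}{2} + \frac{\left(-5\right) 9}{6} = \frac{1}{2} + \frac{1}{6} \left(-45\right) = \frac{1}{2} - \frac{15}{2} = -7$)
$-1535 - 690 Y{\left(13 \right)} = -1535 - -4830 = -1535 + 4830 = 3295$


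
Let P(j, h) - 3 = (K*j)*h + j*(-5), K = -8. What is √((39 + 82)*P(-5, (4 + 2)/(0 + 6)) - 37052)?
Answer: 2*I*√7206 ≈ 169.78*I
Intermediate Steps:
P(j, h) = 3 - 5*j - 8*h*j (P(j, h) = 3 + ((-8*j)*h + j*(-5)) = 3 + (-8*h*j - 5*j) = 3 + (-5*j - 8*h*j) = 3 - 5*j - 8*h*j)
√((39 + 82)*P(-5, (4 + 2)/(0 + 6)) - 37052) = √((39 + 82)*(3 - 5*(-5) - 8*(4 + 2)/(0 + 6)*(-5)) - 37052) = √(121*(3 + 25 - 8*6/6*(-5)) - 37052) = √(121*(3 + 25 - 8*6*(⅙)*(-5)) - 37052) = √(121*(3 + 25 - 8*1*(-5)) - 37052) = √(121*(3 + 25 + 40) - 37052) = √(121*68 - 37052) = √(8228 - 37052) = √(-28824) = 2*I*√7206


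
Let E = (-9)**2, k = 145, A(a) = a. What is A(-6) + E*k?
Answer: 11739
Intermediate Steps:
E = 81
A(-6) + E*k = -6 + 81*145 = -6 + 11745 = 11739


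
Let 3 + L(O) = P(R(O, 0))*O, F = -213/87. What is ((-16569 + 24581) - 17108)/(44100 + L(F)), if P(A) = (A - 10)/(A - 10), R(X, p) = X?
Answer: -131892/639371 ≈ -0.20628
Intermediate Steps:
P(A) = 1 (P(A) = (-10 + A)/(-10 + A) = 1)
F = -71/29 (F = -213*1/87 = -71/29 ≈ -2.4483)
L(O) = -3 + O (L(O) = -3 + 1*O = -3 + O)
((-16569 + 24581) - 17108)/(44100 + L(F)) = ((-16569 + 24581) - 17108)/(44100 + (-3 - 71/29)) = (8012 - 17108)/(44100 - 158/29) = -9096/1278742/29 = -9096*29/1278742 = -131892/639371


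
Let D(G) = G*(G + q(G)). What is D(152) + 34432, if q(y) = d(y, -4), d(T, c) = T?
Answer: 80640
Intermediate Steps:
q(y) = y
D(G) = 2*G**2 (D(G) = G*(G + G) = G*(2*G) = 2*G**2)
D(152) + 34432 = 2*152**2 + 34432 = 2*23104 + 34432 = 46208 + 34432 = 80640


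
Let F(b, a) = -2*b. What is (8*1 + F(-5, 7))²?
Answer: 324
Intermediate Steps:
(8*1 + F(-5, 7))² = (8*1 - 2*(-5))² = (8 + 10)² = 18² = 324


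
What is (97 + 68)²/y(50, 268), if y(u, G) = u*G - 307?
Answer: 27225/13093 ≈ 2.0794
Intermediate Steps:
y(u, G) = -307 + G*u (y(u, G) = G*u - 307 = -307 + G*u)
(97 + 68)²/y(50, 268) = (97 + 68)²/(-307 + 268*50) = 165²/(-307 + 13400) = 27225/13093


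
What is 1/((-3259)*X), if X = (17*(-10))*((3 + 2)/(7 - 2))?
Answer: 1/554030 ≈ 1.8050e-6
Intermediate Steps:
X = -170 (X = -850/5 = -170*1 = -170)
1/((-3259)*X) = 1/(-3259*(-170)) = -1/3259*(-1/170) = 1/554030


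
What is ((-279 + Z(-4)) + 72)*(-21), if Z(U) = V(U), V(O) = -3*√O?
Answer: 4347 + 126*I ≈ 4347.0 + 126.0*I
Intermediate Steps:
Z(U) = -3*√U
((-279 + Z(-4)) + 72)*(-21) = ((-279 - 6*I) + 72)*(-21) = (-207 - 6*I)*(-21) = 4347 + 126*I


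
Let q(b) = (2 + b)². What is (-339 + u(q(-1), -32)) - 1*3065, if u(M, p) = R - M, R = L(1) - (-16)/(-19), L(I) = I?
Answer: -64692/19 ≈ -3404.8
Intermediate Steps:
R = 3/19 (R = 1 - (-16)/(-19) = 1 - (-16)*(-1)/19 = 1 - 1*16/19 = 1 - 16/19 = 3/19 ≈ 0.15789)
u(M, p) = 3/19 - M
(-339 + u(q(-1), -32)) - 1*3065 = (-339 + (3/19 - (2 - 1)²)) - 1*3065 = (-339 + (3/19 - 1*1²)) - 3065 = (-339 + (3/19 - 1*1)) - 3065 = (-339 + (3/19 - 1)) - 3065 = (-339 - 16/19) - 3065 = -6457/19 - 3065 = -64692/19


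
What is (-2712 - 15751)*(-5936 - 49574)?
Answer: 1024881130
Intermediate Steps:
(-2712 - 15751)*(-5936 - 49574) = -18463*(-55510) = 1024881130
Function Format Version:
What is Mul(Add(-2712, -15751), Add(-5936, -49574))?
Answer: 1024881130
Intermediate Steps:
Mul(Add(-2712, -15751), Add(-5936, -49574)) = Mul(-18463, -55510) = 1024881130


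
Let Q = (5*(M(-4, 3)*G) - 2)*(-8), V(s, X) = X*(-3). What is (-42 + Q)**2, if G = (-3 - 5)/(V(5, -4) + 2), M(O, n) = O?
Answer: 675684/49 ≈ 13789.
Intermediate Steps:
V(s, X) = -3*X
G = -4/7 (G = (-3 - 5)/(-3*(-4) + 2) = -8/(12 + 2) = -8/14 = -8*1/14 = -4/7 ≈ -0.57143)
Q = -528/7 (Q = (5*(-4*(-4/7)) - 2)*(-8) = (5*(16/7) - 2)*(-8) = (80/7 - 2)*(-8) = (66/7)*(-8) = -528/7 ≈ -75.429)
(-42 + Q)**2 = (-42 - 528/7)**2 = (-822/7)**2 = 675684/49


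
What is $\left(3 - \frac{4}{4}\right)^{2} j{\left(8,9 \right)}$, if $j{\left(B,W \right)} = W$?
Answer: $36$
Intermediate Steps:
$\left(3 - \frac{4}{4}\right)^{2} j{\left(8,9 \right)} = \left(3 - \frac{4}{4}\right)^{2} \cdot 9 = \left(3 - 1\right)^{2} \cdot 9 = 2^{2} \cdot 9 = 4 \cdot 9 = 36$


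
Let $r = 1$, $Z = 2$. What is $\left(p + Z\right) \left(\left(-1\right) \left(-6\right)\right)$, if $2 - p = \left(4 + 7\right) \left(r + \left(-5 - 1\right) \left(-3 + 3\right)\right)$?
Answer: $-42$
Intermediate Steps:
$p = -9$ ($p = 2 - \left(4 + 7\right) \left(1 + \left(-5 - 1\right) \left(-3 + 3\right)\right) = 2 - 11 \left(1 - 0\right) = 2 - 11 \left(1 + 0\right) = 2 - 11 \cdot 1 = 2 - 11 = -9$)
$\left(p + Z\right) \left(\left(-1\right) \left(-6\right)\right) = \left(-9 + 2\right) \left(\left(-1\right) \left(-6\right)\right) = \left(-7\right) 6 = -42$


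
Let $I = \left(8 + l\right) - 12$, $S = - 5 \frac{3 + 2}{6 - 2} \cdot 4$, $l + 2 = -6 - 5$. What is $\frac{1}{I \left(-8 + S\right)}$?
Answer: $\frac{1}{561} \approx 0.0017825$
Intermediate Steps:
$l = -13$ ($l = -2 - 11 = -13$)
$S = -25$ ($S = - 5 \cdot \frac{5}{4} \cdot 4 = - 5 \cdot 5 \cdot \frac{1}{4} \cdot 4 = \left(-5\right) \frac{5}{4} \cdot 4 = \left(- \frac{25}{4}\right) 4 = -25$)
$I = -17$ ($I = \left(8 - 13\right) - 12 = -5 - 12 = -17$)
$\frac{1}{I \left(-8 + S\right)} = \frac{1}{\left(-17\right) \left(-8 - 25\right)} = \frac{1}{\left(-17\right) \left(-33\right)} = \frac{1}{561}$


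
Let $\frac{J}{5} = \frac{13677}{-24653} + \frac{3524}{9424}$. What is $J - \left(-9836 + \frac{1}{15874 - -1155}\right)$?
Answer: $\frac{9727758917481469}{989086347572} \approx 9835.1$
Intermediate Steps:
$J = - \frac{52518595}{58082468}$ ($J = 5 \left(\frac{13677}{-24653} + \frac{3524}{9424}\right) = 5 \left(13677 \left(- \frac{1}{24653}\right) + 3524 \cdot \frac{1}{9424}\right) = 5 \left(- \frac{13677}{24653} + \frac{881}{2356}\right) = 5 \left(- \frac{10503719}{58082468}\right) = - \frac{52518595}{58082468} \approx -0.90421$)
$J - \left(-9836 + \frac{1}{15874 - -1155}\right) = - \frac{52518595}{58082468} - \left(-9836 + \frac{1}{15874 - -1155}\right) = - \frac{52518595}{58082468} - \left(-9836 + \frac{1}{15874 + 1155}\right) = - \frac{52518595}{58082468} - \left(-9836 + \frac{1}{17029}\right) = - \frac{52518595}{58082468} - - \frac{167497243}{17029} = - \frac{52518595}{58082468} + \frac{167497243}{17029} = \frac{9727758917481469}{989086347572}$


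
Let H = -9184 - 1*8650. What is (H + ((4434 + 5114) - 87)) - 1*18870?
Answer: -27243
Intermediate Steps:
H = -17834 (H = -9184 - 8650 = -17834)
(H + ((4434 + 5114) - 87)) - 1*18870 = (-17834 + ((4434 + 5114) - 87)) - 1*18870 = (-17834 + (9548 - 87)) - 18870 = (-17834 + 9461) - 18870 = -8373 - 18870 = -27243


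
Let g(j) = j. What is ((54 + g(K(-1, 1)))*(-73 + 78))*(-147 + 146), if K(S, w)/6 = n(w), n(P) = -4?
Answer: -150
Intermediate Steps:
K(S, w) = -24 (K(S, w) = 6*(-4) = -24)
((54 + g(K(-1, 1)))*(-73 + 78))*(-147 + 146) = ((54 - 24)*(-73 + 78))*(-147 + 146) = (30*5)*(-1) = 150*(-1) = -150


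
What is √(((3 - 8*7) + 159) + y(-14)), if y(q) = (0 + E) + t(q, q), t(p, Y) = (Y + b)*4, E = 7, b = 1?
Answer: √61 ≈ 7.8102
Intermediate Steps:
t(p, Y) = 4 + 4*Y (t(p, Y) = (Y + 1)*4 = (1 + Y)*4 = 4 + 4*Y)
y(q) = 11 + 4*q (y(q) = (0 + 7) + (4 + 4*q) = 7 + (4 + 4*q) = 11 + 4*q)
√(((3 - 8*7) + 159) + y(-14)) = √(((3 - 8*7) + 159) + (11 + 4*(-14))) = √(((3 - 56) + 159) + (11 - 56)) = √((-53 + 159) - 45) = √(106 - 45) = √61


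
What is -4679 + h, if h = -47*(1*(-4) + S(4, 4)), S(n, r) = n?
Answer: -4679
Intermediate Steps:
h = 0 (h = -47*(1*(-4) + 4) = -47*(-4 + 4) = -47*0 = 0)
-4679 + h = -4679 + 0 = -4679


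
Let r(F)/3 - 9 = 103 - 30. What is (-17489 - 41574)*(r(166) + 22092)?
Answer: -1319349294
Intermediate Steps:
r(F) = 246 (r(F) = 27 + 3*(103 - 30) = 27 + 3*73 = 27 + 219 = 246)
(-17489 - 41574)*(r(166) + 22092) = (-17489 - 41574)*(246 + 22092) = -59063*22338 = -1319349294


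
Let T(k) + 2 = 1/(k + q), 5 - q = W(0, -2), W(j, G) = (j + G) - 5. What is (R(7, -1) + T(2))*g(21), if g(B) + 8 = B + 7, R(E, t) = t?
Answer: -410/7 ≈ -58.571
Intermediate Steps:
W(j, G) = -5 + G + j (W(j, G) = (G + j) - 5 = -5 + G + j)
q = 12 (q = 5 - (-5 - 2 + 0) = 5 - 1*(-7) = 5 + 7 = 12)
g(B) = -1 + B (g(B) = -8 + (B + 7) = -8 + (7 + B) = -1 + B)
T(k) = -2 + 1/(12 + k) (T(k) = -2 + 1/(k + 12) = -2 + 1/(12 + k))
(R(7, -1) + T(2))*g(21) = (-1 + (-23 - 2*2)/(12 + 2))*(-1 + 21) = (-1 + (-23 - 4)/14)*20 = (-1 + (1/14)*(-27))*20 = (-1 - 27/14)*20 = -41/14*20 = -410/7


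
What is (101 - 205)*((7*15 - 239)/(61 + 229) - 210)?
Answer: 3173768/145 ≈ 21888.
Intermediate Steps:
(101 - 205)*((7*15 - 239)/(61 + 229) - 210) = -104*((105 - 239)/290 - 210) = -104*(-134*1/290 - 210) = -104*(-67/145 - 210) = -104*(-30517/145) = 3173768/145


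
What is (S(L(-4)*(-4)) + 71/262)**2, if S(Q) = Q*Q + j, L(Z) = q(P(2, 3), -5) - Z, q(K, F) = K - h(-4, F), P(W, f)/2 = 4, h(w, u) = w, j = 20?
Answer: 1163082442369/68644 ≈ 1.6944e+7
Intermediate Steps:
P(W, f) = 8 (P(W, f) = 2*4 = 8)
q(K, F) = 4 + K (q(K, F) = K - 1*(-4) = K + 4 = 4 + K)
L(Z) = 12 - Z (L(Z) = (4 + 8) - Z = 12 - Z)
S(Q) = 20 + Q**2 (S(Q) = Q*Q + 20 = Q**2 + 20 = 20 + Q**2)
(S(L(-4)*(-4)) + 71/262)**2 = ((20 + ((12 - 1*(-4))*(-4))**2) + 71/262)**2 = ((20 + ((12 + 4)*(-4))**2) + 71*(1/262))**2 = ((20 + (16*(-4))**2) + 71/262)**2 = ((20 + (-64)**2) + 71/262)**2 = ((20 + 4096) + 71/262)**2 = (4116 + 71/262)**2 = (1078463/262)**2 = 1163082442369/68644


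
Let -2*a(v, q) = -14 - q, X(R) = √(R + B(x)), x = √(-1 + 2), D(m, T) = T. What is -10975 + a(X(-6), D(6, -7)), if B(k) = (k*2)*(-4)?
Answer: -21943/2 ≈ -10972.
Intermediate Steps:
x = 1 (x = √1 = 1)
B(k) = -8*k (B(k) = (2*k)*(-4) = -8*k)
X(R) = √(-8 + R) (X(R) = √(R - 8*1) = √(R - 8) = √(-8 + R))
a(v, q) = 7 + q/2 (a(v, q) = -(-14 - q)/2 = 7 + q/2)
-10975 + a(X(-6), D(6, -7)) = -10975 + (7 + (½)*(-7)) = -10975 + (7 - 7/2) = -10975 + 7/2 = -21943/2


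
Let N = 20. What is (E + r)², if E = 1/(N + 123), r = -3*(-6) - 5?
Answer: 3459600/20449 ≈ 169.18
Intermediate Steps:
r = 13 (r = 18 - 5 = 13)
E = 1/143 (E = 1/(20 + 123) = 1/143 ≈ 0.0069930)
(E + r)² = (1/143 + 13)² = (1860/143)² = 3459600/20449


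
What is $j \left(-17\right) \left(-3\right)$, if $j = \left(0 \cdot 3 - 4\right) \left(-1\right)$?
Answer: $204$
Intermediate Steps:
$j = 4$ ($j = \left(0 - 4\right) \left(-1\right) = \left(-4\right) \left(-1\right) = 4$)
$j \left(-17\right) \left(-3\right) = 4 \left(-17\right) \left(-3\right) = \left(-68\right) \left(-3\right) = 204$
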